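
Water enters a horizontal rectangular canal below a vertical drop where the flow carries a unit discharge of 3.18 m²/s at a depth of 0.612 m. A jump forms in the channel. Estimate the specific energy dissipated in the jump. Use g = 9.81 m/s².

ΔE = 0.220 m

V₁ = q/y₁ = 3.18/0.612 = 5.20 m/s. Fr₁ = V₁/√(g·y₁) = 5.20/√(9.81×0.612) = 2.12.
Conjugate-depth relation: y₂/y₁ = ½[√(1 + 8Fr₁²) − 1] = ½[√36.98 − 1] = 2.54.
y₂ = 2.54 × 0.612 = 1.55 m.
Head loss: ΔE = (y₂ − y₁)³/(4y₁y₂) = (1.55 − 0.612)³/(4×0.612×1.55) = 0.838/3.81 = 0.220 m.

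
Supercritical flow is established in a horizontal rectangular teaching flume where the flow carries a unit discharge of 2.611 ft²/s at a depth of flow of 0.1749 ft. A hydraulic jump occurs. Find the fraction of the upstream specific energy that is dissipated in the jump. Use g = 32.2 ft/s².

ΔE/E₁ = 0.582 (58.2%)

V₁ = q/y₁ = 2.611/0.1749 = 14.93 ft/s. Fr₁ = V₁/√(g·y₁) = 14.93/√(32.2×0.1749) = 6.291.
Bélanger equation: y₂/y₁ = ½[√(1 + 8Fr₁²) − 1] = ½[√317.58 − 1] = 8.410.
y₂ = 8.410 × 0.1749 = 1.471 ft.
E₁ = y₁ + V₁²/2g = 3.635 ft. ΔE = (y₂ − y₁)³/(4y₁y₂) = 2.116 ft. ΔE/E₁ = 2.116/3.635 = 0.582.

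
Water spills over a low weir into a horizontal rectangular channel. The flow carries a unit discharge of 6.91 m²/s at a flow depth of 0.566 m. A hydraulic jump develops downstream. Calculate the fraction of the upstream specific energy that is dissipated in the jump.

V₁ = q/y₁ = 6.91/0.566 = 12.2 m/s. Fr₁ = V₁/√(g·y₁) = 12.2/√(9.81×0.566) = 5.18.
Sequent-depth ratio: y₂/y₁ = ½[√(1 + 8Fr₁²) − 1] = ½[√215.7 − 1] = 6.84.
y₂ = 6.84 × 0.566 = 3.87 m.
E₁ = y₁ + V₁²/2g = 8.16 m. ΔE = (y₂ − y₁)³/(4y₁y₂) = 4.13 m. ΔE/E₁ = 4.13/8.16 = 0.506.

ΔE/E₁ = 0.506 (50.6%)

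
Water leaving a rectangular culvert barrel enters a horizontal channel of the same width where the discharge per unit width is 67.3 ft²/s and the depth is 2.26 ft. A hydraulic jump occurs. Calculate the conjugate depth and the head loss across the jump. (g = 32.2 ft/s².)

y₂ = 10.1 ft; ΔE = 5.25 ft

V₁ = q/y₁ = 67.3/2.26 = 29.8 ft/s. Fr₁ = V₁/√(g·y₁) = 29.8/√(32.2×2.26) = 3.49.
Sequent-depth ratio: y₂/y₁ = ½[√(1 + 8Fr₁²) − 1] = ½[√98.49 − 1] = 4.46.
y₂ = 4.46 × 2.26 = 10.1 ft.
V₂ = q/y₂ = 67.3/10.1 = 6.67 ft/s. E₁ = y₁ + V₁²/2g = 16.0 ft; E₂ = y₂ + V₂²/2g = 10.8 ft. ΔE = E₁ − E₂ = 5.25 ft.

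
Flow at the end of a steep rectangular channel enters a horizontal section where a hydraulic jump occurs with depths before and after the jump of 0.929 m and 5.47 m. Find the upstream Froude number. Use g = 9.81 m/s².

For a rectangular channel the momentum equation gives q² = ½·g·y₁·y₂·(y₁ + y₂) = ½×9.81×0.929×5.47×6.40 = 159.
q = √159 = 12.6 m²/s.
V₁ = q/y₁ = 13.6 m/s; Fr₁ = V₁/√(g·y₁) = 4.50.

Fr₁ = 4.50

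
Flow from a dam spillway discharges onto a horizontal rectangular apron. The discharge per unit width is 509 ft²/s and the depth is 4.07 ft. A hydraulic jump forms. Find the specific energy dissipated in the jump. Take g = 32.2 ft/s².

ΔE = 185 ft

V₁ = q/y₁ = 509/4.07 = 125 ft/s. Fr₁ = V₁/√(g·y₁) = 125/√(32.2×4.07) = 10.9.
Conjugate-depth relation: y₂/y₁ = ½[√(1 + 8Fr₁²) − 1] = ½[√955.7 − 1] = 15.0.
y₂ = 15.0 × 4.07 = 60.9 ft.
Head loss: ΔE = (y₂ − y₁)³/(4y₁y₂) = (60.9 − 4.07)³/(4×4.07×60.9) = 183320/991 = 185 ft.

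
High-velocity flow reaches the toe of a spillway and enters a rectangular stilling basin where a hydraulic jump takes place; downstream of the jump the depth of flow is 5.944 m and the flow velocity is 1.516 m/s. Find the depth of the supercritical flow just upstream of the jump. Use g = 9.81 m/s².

y₁ = 0.4365 m

Fr₂ = V₂/√(g·y₂) = 1.516/√(9.81×5.944) = 0.1985.
Applying the sequent-depth relation in reverse, y₁/y₂ = ½[√(1 + 8Fr₂²) − 1] = ½[√1.3153 − 1] = 0.07344.
y₁ = 0.07344 × 5.944 = 0.4365 m.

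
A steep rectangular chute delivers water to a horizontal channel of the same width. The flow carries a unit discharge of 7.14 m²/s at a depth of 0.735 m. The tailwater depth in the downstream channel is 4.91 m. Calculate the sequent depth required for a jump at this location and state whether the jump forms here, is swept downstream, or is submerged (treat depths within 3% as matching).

y₂ = 3.41 m; the jump is submerged

V₁ = q/y₁ = 7.14/0.735 = 9.71 m/s. Fr₁ = V₁/√(g·y₁) = 9.71/√(9.81×0.735) = 3.62.
Bélanger equation: y₂/y₁ = ½[√(1 + 8Fr₁²) − 1] = ½[√105.7 − 1] = 4.64.
y₂ = 4.64 × 0.735 = 3.41 m.
Tailwater y_tw = 4.91 m: y_tw > y₂, so the jump is submerged.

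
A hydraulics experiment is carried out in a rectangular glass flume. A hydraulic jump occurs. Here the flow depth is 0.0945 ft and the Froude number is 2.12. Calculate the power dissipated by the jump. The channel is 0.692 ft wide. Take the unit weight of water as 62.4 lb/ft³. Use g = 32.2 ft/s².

P = 0.000931 hp

Fr₁ = 2.12 (given).
From the momentum equation for a rectangular channel, y₂/y₁ = ½[√(1 + 8Fr₁²) − 1] = ½[√36.96 − 1] = 2.54.
y₂ = 2.54 × 0.0945 = 0.240 ft.
Head loss: ΔE = (y₂ − y₁)³/(4y₁y₂) = (0.240 − 0.0945)³/(4×0.0945×0.240) = 0.00308/0.0907 = 0.0339 ft.
V₁ = Fr₁·√(g·y₁) = 2.12×√(32.2×0.0945) = 3.70 ft/s; q = V₁·y₁ = 0.349 ft²/s. Q = q·b = 0.349 × 0.692 = 0.242 cfs. P = γ·Q·ΔE/550 = 62.4 × 0.242 × 0.0339 / 550 = 0.000931 hp.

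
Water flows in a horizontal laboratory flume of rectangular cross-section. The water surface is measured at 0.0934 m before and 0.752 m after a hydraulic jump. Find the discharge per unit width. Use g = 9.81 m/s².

q = 0.540 m²/s

For a rectangular channel the momentum equation gives q² = ½·g·y₁·y₂·(y₁ + y₂) = ½×9.81×0.0934×0.752×0.845 = 0.291.
q = √0.291 = 0.540 m²/s.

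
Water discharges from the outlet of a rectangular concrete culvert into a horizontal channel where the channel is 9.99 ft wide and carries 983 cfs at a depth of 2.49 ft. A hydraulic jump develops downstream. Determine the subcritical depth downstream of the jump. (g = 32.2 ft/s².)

q = Q/b = 983/9.99 = 98.4 ft²/s; V₁ = q/y₁ = 39.5 ft/s. Fr₁ = V₁/√(g·y₁) = 4.41.
Conjugate-depth relation: y₂/y₁ = ½[√(1 + 8Fr₁²) − 1] = ½[√156.8 − 1] = 5.76.
y₂ = 5.76 × 2.49 = 14.3 ft.

y₂ = 14.3 ft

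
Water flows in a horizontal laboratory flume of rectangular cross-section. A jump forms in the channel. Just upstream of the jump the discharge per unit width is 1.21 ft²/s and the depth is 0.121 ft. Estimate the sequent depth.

y₂ = 0.809 ft

V₁ = q/y₁ = 1.21/0.121 = 10.0 ft/s. Fr₁ = V₁/√(g·y₁) = 10.0/√(32.2×0.121) = 5.07.
Conjugate-depth relation: y₂/y₁ = ½[√(1 + 8Fr₁²) − 1] = ½[√206.3 − 1] = 6.68.
y₂ = 6.68 × 0.121 = 0.809 ft.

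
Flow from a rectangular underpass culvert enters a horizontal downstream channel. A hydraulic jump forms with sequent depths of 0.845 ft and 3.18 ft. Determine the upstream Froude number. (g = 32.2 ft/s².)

Fr₁ = 2.99

For a rectangular channel the momentum equation gives q² = ½·g·y₁·y₂·(y₁ + y₂) = ½×32.2×0.845×3.18×4.03 = 174.
q = √174 = 13.2 ft²/s.
V₁ = q/y₁ = 15.6 ft/s; Fr₁ = V₁/√(g·y₁) = 2.99.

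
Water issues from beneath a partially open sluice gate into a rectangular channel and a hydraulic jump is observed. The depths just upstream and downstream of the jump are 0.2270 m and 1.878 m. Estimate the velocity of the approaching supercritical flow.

V₁ = 9.242 m/s

For a rectangular channel the momentum equation gives q² = ½·g·y₁·y₂·(y₁ + y₂) = ½×9.81×0.2270×1.878×2.105 = 4.402.
q = √4.402 = 2.098 m²/s.
V₁ = q/y₁ = 2.098/0.2270 = 9.242 m/s.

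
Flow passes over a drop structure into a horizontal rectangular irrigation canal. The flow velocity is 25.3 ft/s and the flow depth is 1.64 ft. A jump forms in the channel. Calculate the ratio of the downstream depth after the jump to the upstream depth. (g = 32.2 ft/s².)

Fr₁ = V₁/√(g·y₁) = 25.3/√(32.2×1.64) = 3.48.
Conjugate-depth relation: y₂/y₁ = ½[√(1 + 8Fr₁²) − 1] = ½[√97.97 − 1] = 4.45.

y₂/y₁ = 4.45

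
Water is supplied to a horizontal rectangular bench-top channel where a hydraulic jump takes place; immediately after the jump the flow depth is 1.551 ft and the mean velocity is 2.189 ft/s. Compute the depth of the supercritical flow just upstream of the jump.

y₁ = 0.2555 ft

Fr₂ = V₂/√(g·y₂) = 2.189/√(32.2×1.551) = 0.3098.
Applying the sequent-depth relation in reverse, y₁/y₂ = ½[√(1 + 8Fr₂²) − 1] = ½[√1.7676 − 1] = 0.1647.
y₁ = 0.1647 × 1.551 = 0.2555 ft.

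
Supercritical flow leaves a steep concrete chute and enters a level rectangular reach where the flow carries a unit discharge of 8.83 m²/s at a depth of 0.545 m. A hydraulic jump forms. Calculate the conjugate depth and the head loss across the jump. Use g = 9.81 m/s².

y₂ = 5.13 m; ΔE = 8.64 m

V₁ = q/y₁ = 8.83/0.545 = 16.2 m/s. Fr₁ = V₁/√(g·y₁) = 16.2/√(9.81×0.545) = 7.01.
By Bélanger, y₂/y₁ = ½[√(1 + 8Fr₁²) − 1] = ½[√393.8 − 1] = 9.42.
y₂ = 9.42 × 0.545 = 5.13 m.
Head loss: ΔE = (y₂ − y₁)³/(4y₁y₂) = (5.13 − 0.545)³/(4×0.545×5.13) = 96.7/11.2 = 8.64 m.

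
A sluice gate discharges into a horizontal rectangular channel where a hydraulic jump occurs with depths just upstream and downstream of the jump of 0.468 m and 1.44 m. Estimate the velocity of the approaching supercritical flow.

V₁ = 5.37 m/s

For a rectangular channel the momentum equation gives q² = ½·g·y₁·y₂·(y₁ + y₂) = ½×9.81×0.468×1.44×1.91 = 6.31.
q = √6.31 = 2.51 m²/s.
V₁ = q/y₁ = 2.51/0.468 = 5.37 m/s.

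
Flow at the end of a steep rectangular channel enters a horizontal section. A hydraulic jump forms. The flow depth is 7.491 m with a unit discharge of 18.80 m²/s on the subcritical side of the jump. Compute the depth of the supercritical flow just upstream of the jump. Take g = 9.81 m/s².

y₁ = 1.117 m

V₂ = q/y₂ = 18.80/7.491 = 2.510 m/s; Fr₂ = V₂/√(g·y₂) = 0.2928.
Applying the sequent-depth relation in reverse, y₁/y₂ = ½[√(1 + 8Fr₂²) − 1] = ½[√1.6857 − 1] = 0.1492.
y₁ = 0.1492 × 7.491 = 1.117 m.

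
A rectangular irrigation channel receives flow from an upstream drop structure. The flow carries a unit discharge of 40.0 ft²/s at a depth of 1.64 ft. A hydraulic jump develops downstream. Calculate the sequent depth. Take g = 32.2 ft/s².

y₂ = 7.01 ft

V₁ = q/y₁ = 40.0/1.64 = 24.4 ft/s. Fr₁ = V₁/√(g·y₁) = 24.4/√(32.2×1.64) = 3.36.
From the momentum equation for a rectangular channel, y₂/y₁ = ½[√(1 + 8Fr₁²) − 1] = ½[√91.12 − 1] = 4.27.
y₂ = 4.27 × 1.64 = 7.01 ft.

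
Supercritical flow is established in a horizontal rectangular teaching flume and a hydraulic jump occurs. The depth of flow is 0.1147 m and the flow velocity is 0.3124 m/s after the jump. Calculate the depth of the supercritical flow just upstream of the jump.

Fr₂ = V₂/√(g·y₂) = 0.3124/√(9.81×0.1147) = 0.2945.
Applying the sequent-depth relation in reverse, y₁/y₂ = ½[√(1 + 8Fr₂²) − 1] = ½[√1.6939 − 1] = 0.1507.
y₁ = 0.1507 × 0.1147 = 0.01729 m.

y₁ = 0.01729 m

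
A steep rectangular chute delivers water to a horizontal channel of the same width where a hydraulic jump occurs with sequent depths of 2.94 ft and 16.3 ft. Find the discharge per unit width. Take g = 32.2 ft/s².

q = 122 ft²/s

For a rectangular channel the momentum equation gives q² = ½·g·y₁·y₂·(y₁ + y₂) = ½×32.2×2.94×16.3×19.2 = 14845.
q = √14845 = 122 ft²/s.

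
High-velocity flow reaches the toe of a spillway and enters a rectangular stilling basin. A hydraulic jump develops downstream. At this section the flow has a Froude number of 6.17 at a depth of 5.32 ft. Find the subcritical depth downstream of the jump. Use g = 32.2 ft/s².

Fr₁ = 6.17 (given).
Sequent-depth ratio: y₂/y₁ = ½[√(1 + 8Fr₁²) − 1] = ½[√305.6 − 1] = 8.24.
y₂ = 8.24 × 5.32 = 43.8 ft.

y₂ = 43.8 ft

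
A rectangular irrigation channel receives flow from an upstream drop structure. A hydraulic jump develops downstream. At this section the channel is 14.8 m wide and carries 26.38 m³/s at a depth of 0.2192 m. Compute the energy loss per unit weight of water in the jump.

q = Q/b = 26.38/14.8 = 1.782 m²/s; V₁ = q/y₁ = 8.132 m/s. Fr₁ = V₁/√(g·y₁) = 5.545.
Conjugate-depth relation: y₂/y₁ = ½[√(1 + 8Fr₁²) − 1] = ½[√246.99 − 1] = 7.358.
y₂ = 7.358 × 0.2192 = 1.613 m.
Head loss: ΔE = (y₂ − y₁)³/(4y₁y₂) = (1.613 − 0.2192)³/(4×0.2192×1.613) = 2.707/1.414 = 1.914 m.

ΔE = 1.914 m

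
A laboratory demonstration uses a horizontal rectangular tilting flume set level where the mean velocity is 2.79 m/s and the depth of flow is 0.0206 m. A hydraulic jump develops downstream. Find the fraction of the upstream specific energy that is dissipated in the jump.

ΔE/E₁ = 0.577 (57.7%)

Fr₁ = V₁/√(g·y₁) = 2.79/√(9.81×0.0206) = 6.21.
Sequent-depth ratio: y₂/y₁ = ½[√(1 + 8Fr₁²) − 1] = ½[√309.1 − 1] = 8.29.
y₂ = 8.29 × 0.0206 = 0.171 m.
E₁ = y₁ + V₁²/2g = 0.417 m. ΔE = (y₂ − y₁)³/(4y₁y₂) = 0.241 m. ΔE/E₁ = 0.241/0.417 = 0.577.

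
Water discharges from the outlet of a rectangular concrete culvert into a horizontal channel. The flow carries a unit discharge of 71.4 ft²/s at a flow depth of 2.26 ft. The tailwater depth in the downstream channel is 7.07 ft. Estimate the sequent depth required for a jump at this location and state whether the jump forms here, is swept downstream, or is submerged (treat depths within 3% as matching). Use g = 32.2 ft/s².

V₁ = q/y₁ = 71.4/2.26 = 31.6 ft/s. Fr₁ = V₁/√(g·y₁) = 31.6/√(32.2×2.26) = 3.70.
Sequent-depth ratio: y₂/y₁ = ½[√(1 + 8Fr₁²) − 1] = ½[√110.7 − 1] = 4.76.
y₂ = 4.76 × 2.26 = 10.8 ft.
Tailwater y_tw = 7.07 ft: y_tw < y₂, so the jump is swept downstream.

y₂ = 10.8 ft; the jump is swept downstream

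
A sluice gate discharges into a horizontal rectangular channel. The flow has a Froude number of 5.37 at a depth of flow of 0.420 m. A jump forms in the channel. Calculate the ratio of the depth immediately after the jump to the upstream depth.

y₂/y₁ = 7.11

Fr₁ = 5.37 (given).
Sequent-depth ratio: y₂/y₁ = ½[√(1 + 8Fr₁²) − 1] = ½[√231.7 − 1] = 7.11.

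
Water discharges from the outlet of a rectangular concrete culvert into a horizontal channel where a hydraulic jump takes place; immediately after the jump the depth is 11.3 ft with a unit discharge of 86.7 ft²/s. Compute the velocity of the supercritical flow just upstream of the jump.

V₂ = q/y₂ = 86.7/11.3 = 7.67 ft/s; Fr₂ = V₂/√(g·y₂) = 0.402.
The Bélanger relation is symmetric: y₁/y₂ = ½[√(1 + 8Fr₂²) − 1] = ½[√2.294 − 1] = 0.257.
y₁ = 0.257 × 11.3 = 2.91 ft.
V₁ = q/y₁ = 86.7/2.91 = 29.8 ft/s.

V₁ = 29.8 ft/s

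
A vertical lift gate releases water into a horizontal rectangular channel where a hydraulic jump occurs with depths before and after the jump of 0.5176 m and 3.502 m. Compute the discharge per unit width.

q = 5.978 m²/s

For a rectangular channel the momentum equation gives q² = ½·g·y₁·y₂·(y₁ + y₂) = ½×9.81×0.5176×3.502×4.020 = 35.74.
q = √35.74 = 5.978 m²/s.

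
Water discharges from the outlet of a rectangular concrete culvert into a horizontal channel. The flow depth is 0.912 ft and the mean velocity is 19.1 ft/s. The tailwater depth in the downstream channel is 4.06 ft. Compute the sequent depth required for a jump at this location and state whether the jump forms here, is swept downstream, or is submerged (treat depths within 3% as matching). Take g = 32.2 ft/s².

Fr₁ = V₁/√(g·y₁) = 19.1/√(32.2×0.912) = 3.52.
By Bélanger, y₂/y₁ = ½[√(1 + 8Fr₁²) − 1] = ½[√100.4 − 1] = 4.51.
y₂ = 4.51 × 0.912 = 4.11 ft.
Tailwater y_tw = 4.06 ft: y_tw ≈ y₂, so the jump forms here.

y₂ = 4.11 ft; the jump forms here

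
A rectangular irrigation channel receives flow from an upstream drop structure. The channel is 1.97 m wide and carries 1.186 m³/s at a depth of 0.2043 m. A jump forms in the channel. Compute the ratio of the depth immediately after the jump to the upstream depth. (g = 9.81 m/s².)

q = Q/b = 1.186/1.97 = 0.6020 m²/s; V₁ = q/y₁ = 2.947 m/s. Fr₁ = V₁/√(g·y₁) = 2.082.
Sequent-depth ratio: y₂/y₁ = ½[√(1 + 8Fr₁²) − 1] = ½[√35.662 − 1] = 2.486.

y₂/y₁ = 2.486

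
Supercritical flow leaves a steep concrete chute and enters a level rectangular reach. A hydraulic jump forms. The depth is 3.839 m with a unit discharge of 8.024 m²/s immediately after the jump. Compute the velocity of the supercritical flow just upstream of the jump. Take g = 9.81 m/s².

V₂ = q/y₂ = 8.024/3.839 = 2.090 m/s; Fr₂ = V₂/√(g·y₂) = 0.3406.
Since the conjugate-depth ratio holds either way, y₁/y₂ = ½[√(1 + 8Fr₂²) − 1] = ½[√1.9280 − 1] = 0.1943.
y₁ = 0.1943 × 3.839 = 0.7458 m.
V₁ = q/y₁ = 8.024/0.7458 = 10.76 m/s.

V₁ = 10.76 m/s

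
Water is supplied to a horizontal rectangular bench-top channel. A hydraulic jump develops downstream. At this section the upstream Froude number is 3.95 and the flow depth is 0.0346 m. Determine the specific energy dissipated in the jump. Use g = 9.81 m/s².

Fr₁ = 3.95 (given).
From the momentum equation for a rectangular channel, y₂/y₁ = ½[√(1 + 8Fr₁²) − 1] = ½[√125.8 − 1] = 5.11.
y₂ = 5.11 × 0.0346 = 0.177 m.
V₁ = Fr₁·√(g·y₁) = 3.95×√(9.81×0.0346) = 2.30 m/s; q = V₁·y₁ = 0.0796 m²/s. V₂ = q/y₂ = 0.0796/0.177 = 0.450 m/s. E₁ = y₁ + V₁²/2g = 0.305 m; E₂ = y₂ + V₂²/2g = 0.187 m. ΔE = E₁ − E₂ = 0.117 m.

ΔE = 0.117 m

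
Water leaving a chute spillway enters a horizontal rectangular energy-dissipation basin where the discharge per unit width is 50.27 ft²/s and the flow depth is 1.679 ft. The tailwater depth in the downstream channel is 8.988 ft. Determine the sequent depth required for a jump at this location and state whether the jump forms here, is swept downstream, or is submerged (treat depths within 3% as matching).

y₂ = 8.866 ft; the jump forms here

V₁ = q/y₁ = 50.27/1.679 = 29.94 ft/s. Fr₁ = V₁/√(g·y₁) = 29.94/√(32.2×1.679) = 4.072.
From the momentum equation for a rectangular channel, y₂/y₁ = ½[√(1 + 8Fr₁²) − 1] = ½[√133.65 − 1] = 5.280.
y₂ = 5.280 × 1.679 = 8.866 ft.
Tailwater y_tw = 8.988 ft: y_tw ≈ y₂, so the jump forms here.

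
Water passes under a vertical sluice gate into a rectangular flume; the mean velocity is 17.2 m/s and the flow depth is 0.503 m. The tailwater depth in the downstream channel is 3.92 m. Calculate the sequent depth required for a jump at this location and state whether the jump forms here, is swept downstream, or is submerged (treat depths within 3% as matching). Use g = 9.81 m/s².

y₂ = 5.26 m; the jump is swept downstream

Fr₁ = V₁/√(g·y₁) = 17.2/√(9.81×0.503) = 7.74.
Conjugate-depth relation: y₂/y₁ = ½[√(1 + 8Fr₁²) − 1] = ½[√480.6 − 1] = 10.5.
y₂ = 10.5 × 0.503 = 5.26 m.
Tailwater y_tw = 3.92 m: y_tw < y₂, so the jump is swept downstream.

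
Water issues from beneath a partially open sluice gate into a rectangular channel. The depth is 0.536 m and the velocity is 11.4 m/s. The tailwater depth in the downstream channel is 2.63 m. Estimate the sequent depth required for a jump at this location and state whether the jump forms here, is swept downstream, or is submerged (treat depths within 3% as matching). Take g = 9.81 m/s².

y₂ = 3.51 m; the jump is swept downstream

Fr₁ = V₁/√(g·y₁) = 11.4/√(9.81×0.536) = 4.97.
By Bélanger, y₂/y₁ = ½[√(1 + 8Fr₁²) − 1] = ½[√198.7 − 1] = 6.55.
y₂ = 6.55 × 0.536 = 3.51 m.
Tailwater y_tw = 2.63 m: y_tw < y₂, so the jump is swept downstream.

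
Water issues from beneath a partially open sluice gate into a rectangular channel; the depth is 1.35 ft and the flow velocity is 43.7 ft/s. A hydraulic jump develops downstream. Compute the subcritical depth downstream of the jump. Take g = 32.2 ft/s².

y₂ = 12.0 ft

Fr₁ = V₁/√(g·y₁) = 43.7/√(32.2×1.35) = 6.63.
Sequent-depth ratio: y₂/y₁ = ½[√(1 + 8Fr₁²) − 1] = ½[√352.4 − 1] = 8.89.
y₂ = 8.89 × 1.35 = 12.0 ft.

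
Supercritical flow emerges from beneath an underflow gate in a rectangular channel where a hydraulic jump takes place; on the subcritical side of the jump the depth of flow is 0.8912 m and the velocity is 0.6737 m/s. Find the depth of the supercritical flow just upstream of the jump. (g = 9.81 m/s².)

Fr₂ = V₂/√(g·y₂) = 0.6737/√(9.81×0.8912) = 0.2278.
From the momentum equation (using Fr₂), y₁/y₂ = ½[√(1 + 8Fr₂²) − 1] = ½[√1.4153 − 1] = 0.09484.
y₁ = 0.09484 × 0.8912 = 0.08452 m.

y₁ = 0.08452 m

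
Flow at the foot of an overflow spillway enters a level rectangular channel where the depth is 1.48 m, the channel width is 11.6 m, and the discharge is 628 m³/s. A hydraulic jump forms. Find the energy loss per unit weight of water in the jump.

q = Q/b = 628/11.6 = 54.1 m²/s; V₁ = q/y₁ = 36.6 m/s. Fr₁ = V₁/√(g·y₁) = 9.60.
Conjugate-depth relation: y₂/y₁ = ½[√(1 + 8Fr₁²) − 1] = ½[√738.3 − 1] = 13.1.
y₂ = 13.1 × 1.48 = 19.4 m.
V₂ = q/y₂ = 54.1/19.4 = 2.80 m/s. E₁ = y₁ + V₁²/2g = 69.7 m; E₂ = y₂ + V₂²/2g = 19.8 m. ΔE = E₁ − E₂ = 49.9 m.

ΔE = 49.9 m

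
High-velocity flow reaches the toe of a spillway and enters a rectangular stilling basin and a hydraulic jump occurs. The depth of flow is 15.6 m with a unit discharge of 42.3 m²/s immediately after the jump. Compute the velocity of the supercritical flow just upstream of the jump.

V₁ = 30.7 m/s

V₂ = q/y₂ = 42.3/15.6 = 2.71 m/s; Fr₂ = V₂/√(g·y₂) = 0.219.
Applying the sequent-depth relation in reverse, y₁/y₂ = ½[√(1 + 8Fr₂²) − 1] = ½[√1.384 − 1] = 0.0883.
y₁ = 0.0883 × 15.6 = 1.38 m.
V₁ = q/y₁ = 42.3/1.38 = 30.7 m/s.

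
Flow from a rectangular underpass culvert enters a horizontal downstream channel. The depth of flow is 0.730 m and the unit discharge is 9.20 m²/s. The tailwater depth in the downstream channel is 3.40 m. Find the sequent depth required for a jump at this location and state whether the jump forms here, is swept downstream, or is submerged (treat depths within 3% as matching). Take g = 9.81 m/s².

y₂ = 4.51 m; the jump is swept downstream

V₁ = q/y₁ = 9.20/0.730 = 12.6 m/s. Fr₁ = V₁/√(g·y₁) = 12.6/√(9.81×0.730) = 4.71.
Bélanger equation: y₂/y₁ = ½[√(1 + 8Fr₁²) − 1] = ½[√178.4 − 1] = 6.18.
y₂ = 6.18 × 0.730 = 4.51 m.
Tailwater y_tw = 3.40 m: y_tw < y₂, so the jump is swept downstream.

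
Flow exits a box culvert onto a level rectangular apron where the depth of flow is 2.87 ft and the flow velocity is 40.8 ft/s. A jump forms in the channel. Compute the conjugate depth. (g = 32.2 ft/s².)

Fr₁ = V₁/√(g·y₁) = 40.8/√(32.2×2.87) = 4.24.
Bélanger equation: y₂/y₁ = ½[√(1 + 8Fr₁²) − 1] = ½[√145.1 − 1] = 5.52.
y₂ = 5.52 × 2.87 = 15.9 ft.

y₂ = 15.9 ft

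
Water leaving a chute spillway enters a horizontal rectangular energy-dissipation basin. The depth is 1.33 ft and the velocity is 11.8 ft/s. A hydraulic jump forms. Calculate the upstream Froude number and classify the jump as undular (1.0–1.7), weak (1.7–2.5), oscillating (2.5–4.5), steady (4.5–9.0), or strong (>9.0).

Fr₁ = 1.80; weak jump

Fr₁ = V₁/√(g·y₁) = 11.8/√(32.2×1.33) = 1.80.
Fr₁ = 1.80 lies in the weak range.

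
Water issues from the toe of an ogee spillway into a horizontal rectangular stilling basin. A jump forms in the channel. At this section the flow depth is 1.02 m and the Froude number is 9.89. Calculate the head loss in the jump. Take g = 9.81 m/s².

Fr₁ = 9.89 (given).
Bélanger equation: y₂/y₁ = ½[√(1 + 8Fr₁²) − 1] = ½[√783.5 − 1] = 13.5.
y₂ = 13.5 × 1.02 = 13.8 m.
Head loss: ΔE = (y₂ − y₁)³/(4y₁y₂) = (13.8 − 1.02)³/(4×1.02×13.8) = 2070/56.2 = 36.9 m.

ΔE = 36.9 m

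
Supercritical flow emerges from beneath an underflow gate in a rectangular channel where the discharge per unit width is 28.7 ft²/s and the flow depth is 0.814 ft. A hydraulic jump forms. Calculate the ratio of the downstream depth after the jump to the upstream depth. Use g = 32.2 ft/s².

y₂/y₁ = 9.25

V₁ = q/y₁ = 28.7/0.814 = 35.3 ft/s. Fr₁ = V₁/√(g·y₁) = 35.3/√(32.2×0.814) = 6.89.
From the momentum equation for a rectangular channel, y₂/y₁ = ½[√(1 + 8Fr₁²) − 1] = ½[√380.4 − 1] = 9.25.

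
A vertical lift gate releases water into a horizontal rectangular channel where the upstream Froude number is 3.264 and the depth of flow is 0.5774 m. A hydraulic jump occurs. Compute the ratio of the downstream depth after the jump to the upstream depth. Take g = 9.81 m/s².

y₂/y₁ = 4.143

Fr₁ = 3.264 (given).
By Bélanger, y₂/y₁ = ½[√(1 + 8Fr₁²) − 1] = ½[√86.230 − 1] = 4.143.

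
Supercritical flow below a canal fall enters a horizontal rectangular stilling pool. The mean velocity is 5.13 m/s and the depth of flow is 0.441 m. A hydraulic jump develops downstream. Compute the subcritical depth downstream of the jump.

Fr₁ = V₁/√(g·y₁) = 5.13/√(9.81×0.441) = 2.47.
From the momentum equation for a rectangular channel, y₂/y₁ = ½[√(1 + 8Fr₁²) − 1] = ½[√49.67 − 1] = 3.02.
y₂ = 3.02 × 0.441 = 1.33 m.

y₂ = 1.33 m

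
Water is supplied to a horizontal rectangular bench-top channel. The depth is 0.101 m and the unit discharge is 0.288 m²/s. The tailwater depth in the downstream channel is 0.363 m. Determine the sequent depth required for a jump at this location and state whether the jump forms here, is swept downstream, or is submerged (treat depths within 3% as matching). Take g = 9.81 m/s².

V₁ = q/y₁ = 0.288/0.101 = 2.85 m/s. Fr₁ = V₁/√(g·y₁) = 2.85/√(9.81×0.101) = 2.86.
By Bélanger, y₂/y₁ = ½[√(1 + 8Fr₁²) − 1] = ½[√66.65 − 1] = 3.58.
y₂ = 3.58 × 0.101 = 0.362 m.
Tailwater y_tw = 0.363 m: y_tw ≈ y₂, so the jump forms here.

y₂ = 0.362 m; the jump forms here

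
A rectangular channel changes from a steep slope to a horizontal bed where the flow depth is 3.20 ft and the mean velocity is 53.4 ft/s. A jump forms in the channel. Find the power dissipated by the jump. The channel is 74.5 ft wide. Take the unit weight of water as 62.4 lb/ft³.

P = 35102 hp

Fr₁ = V₁/√(g·y₁) = 53.4/√(32.2×3.20) = 5.26.
Sequent-depth ratio: y₂/y₁ = ½[√(1 + 8Fr₁²) − 1] = ½[√222.4 − 1] = 6.96.
y₂ = 6.96 × 3.20 = 22.3 ft.
Head loss: ΔE = (y₂ − y₁)³/(4y₁y₂) = (22.3 − 3.20)³/(4×3.20×22.3) = 6925/285 = 24.3 ft.
q = V₁·y₁ = 53.4 × 3.20 = 171 ft²/s. Q = q·b = 171 × 74.5 = 12731 cfs. P = γ·Q·ΔE/550 = 62.4 × 12731 × 24.3 / 550 = 35102 hp.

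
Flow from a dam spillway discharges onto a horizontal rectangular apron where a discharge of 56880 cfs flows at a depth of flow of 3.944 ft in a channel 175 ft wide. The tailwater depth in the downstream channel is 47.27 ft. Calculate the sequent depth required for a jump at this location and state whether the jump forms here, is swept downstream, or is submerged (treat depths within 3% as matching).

y₂ = 38.86 ft; the jump is submerged

q = Q/b = 56880/175 = 325.0 ft²/s; V₁ = q/y₁ = 82.41 ft/s. Fr₁ = V₁/√(g·y₁) = 7.313.
Bélanger equation: y₂/y₁ = ½[√(1 + 8Fr₁²) − 1] = ½[√428.83 − 1] = 9.854.
y₂ = 9.854 × 3.944 = 38.86 ft.
Tailwater y_tw = 47.27 ft: y_tw > y₂, so the jump is submerged.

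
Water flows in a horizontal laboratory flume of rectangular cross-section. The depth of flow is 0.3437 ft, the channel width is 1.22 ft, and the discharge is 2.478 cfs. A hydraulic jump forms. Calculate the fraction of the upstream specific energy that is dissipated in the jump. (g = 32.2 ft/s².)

ΔE/E₁ = 0.0563 (5.63%)

q = Q/b = 2.478/1.22 = 2.031 ft²/s; V₁ = q/y₁ = 5.910 ft/s. Fr₁ = V₁/√(g·y₁) = 1.776.
Conjugate-depth relation: y₂/y₁ = ½[√(1 + 8Fr₁²) − 1] = ½[√26.245 − 1] = 2.062.
y₂ = 2.062 × 0.3437 = 0.7085 ft.
E₁ = y₁ + V₁²/2g = 0.8860 ft. ΔE = (y₂ − y₁)³/(4y₁y₂) = 0.04985 ft. ΔE/E₁ = 0.04985/0.8860 = 0.0563.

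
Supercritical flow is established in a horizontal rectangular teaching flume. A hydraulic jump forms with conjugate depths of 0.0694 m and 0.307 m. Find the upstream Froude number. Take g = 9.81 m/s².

Fr₁ = 3.46

For a rectangular channel the momentum equation gives q² = ½·g·y₁·y₂·(y₁ + y₂) = ½×9.81×0.0694×0.307×0.376 = 0.0393.
q = √0.0393 = 0.198 m²/s.
V₁ = q/y₁ = 2.86 m/s; Fr₁ = V₁/√(g·y₁) = 3.46.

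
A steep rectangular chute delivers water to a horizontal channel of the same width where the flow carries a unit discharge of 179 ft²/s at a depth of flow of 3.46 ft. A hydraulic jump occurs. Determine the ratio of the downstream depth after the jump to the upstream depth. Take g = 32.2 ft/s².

y₂/y₁ = 6.45

V₁ = q/y₁ = 179/3.46 = 51.7 ft/s. Fr₁ = V₁/√(g·y₁) = 51.7/√(32.2×3.46) = 4.90.
Bélanger equation: y₂/y₁ = ½[√(1 + 8Fr₁²) − 1] = ½[√193.2 − 1] = 6.45.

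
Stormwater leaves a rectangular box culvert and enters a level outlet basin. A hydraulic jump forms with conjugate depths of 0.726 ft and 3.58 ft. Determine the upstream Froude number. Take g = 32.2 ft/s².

Fr₁ = 3.82

For a rectangular channel the momentum equation gives q² = ½·g·y₁·y₂·(y₁ + y₂) = ½×32.2×0.726×3.58×4.31 = 180.
q = √180 = 13.4 ft²/s.
V₁ = q/y₁ = 18.5 ft/s; Fr₁ = V₁/√(g·y₁) = 3.82.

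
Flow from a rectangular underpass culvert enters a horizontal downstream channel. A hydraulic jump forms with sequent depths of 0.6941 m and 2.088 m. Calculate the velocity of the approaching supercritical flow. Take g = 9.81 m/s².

V₁ = 6.407 m/s

For a rectangular channel the momentum equation gives q² = ½·g·y₁·y₂·(y₁ + y₂) = ½×9.81×0.6941×2.088×2.782 = 19.78.
q = √19.78 = 4.447 m²/s.
V₁ = q/y₁ = 4.447/0.6941 = 6.407 m/s.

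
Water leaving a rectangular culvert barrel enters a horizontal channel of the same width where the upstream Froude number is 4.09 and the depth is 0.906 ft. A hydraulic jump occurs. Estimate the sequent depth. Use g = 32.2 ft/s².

y₂ = 4.81 ft

Fr₁ = 4.09 (given).
By Bélanger, y₂/y₁ = ½[√(1 + 8Fr₁²) − 1] = ½[√134.8 − 1] = 5.31.
y₂ = 5.31 × 0.906 = 4.81 ft.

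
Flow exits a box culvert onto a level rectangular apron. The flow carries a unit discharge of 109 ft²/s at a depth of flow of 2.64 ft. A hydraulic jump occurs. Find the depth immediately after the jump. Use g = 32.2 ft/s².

V₁ = q/y₁ = 109/2.64 = 41.3 ft/s. Fr₁ = V₁/√(g·y₁) = 41.3/√(32.2×2.64) = 4.48.
From the momentum equation for a rectangular channel, y₂/y₁ = ½[√(1 + 8Fr₁²) − 1] = ½[√161.4 − 1] = 5.85.
y₂ = 5.85 × 2.64 = 15.5 ft.

y₂ = 15.5 ft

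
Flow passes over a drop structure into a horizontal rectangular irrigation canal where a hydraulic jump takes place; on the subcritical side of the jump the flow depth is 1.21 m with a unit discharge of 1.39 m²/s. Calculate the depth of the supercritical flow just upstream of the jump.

y₁ = 0.227 m

V₂ = q/y₂ = 1.39/1.21 = 1.15 m/s; Fr₂ = V₂/√(g·y₂) = 0.333.
The Bélanger relation is symmetric: y₁/y₂ = ½[√(1 + 8Fr₂²) − 1] = ½[√1.889 − 1] = 0.187.
y₁ = 0.187 × 1.21 = 0.227 m.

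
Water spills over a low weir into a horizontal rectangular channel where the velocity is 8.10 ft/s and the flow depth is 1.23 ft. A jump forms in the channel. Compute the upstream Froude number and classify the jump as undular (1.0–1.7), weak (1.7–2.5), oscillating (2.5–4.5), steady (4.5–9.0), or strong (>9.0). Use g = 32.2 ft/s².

Fr₁ = V₁/√(g·y₁) = 8.10/√(32.2×1.23) = 1.29.
Fr₁ = 1.29 lies in the undular range.

Fr₁ = 1.29; undular jump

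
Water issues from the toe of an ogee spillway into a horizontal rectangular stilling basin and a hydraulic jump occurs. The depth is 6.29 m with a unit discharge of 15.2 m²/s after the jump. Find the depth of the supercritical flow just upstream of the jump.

V₂ = q/y₂ = 15.2/6.29 = 2.42 m/s; Fr₂ = V₂/√(g·y₂) = 0.308.
Since the conjugate-depth ratio holds either way, y₁/y₂ = ½[√(1 + 8Fr₂²) − 1] = ½[√1.757 − 1] = 0.163.
y₁ = 0.163 × 6.29 = 1.02 m.

y₁ = 1.02 m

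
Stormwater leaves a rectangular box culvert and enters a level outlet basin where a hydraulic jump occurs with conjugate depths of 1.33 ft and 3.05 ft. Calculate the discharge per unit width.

For a rectangular channel the momentum equation gives q² = ½·g·y₁·y₂·(y₁ + y₂) = ½×32.2×1.33×3.05×4.38 = 286.
q = √286 = 16.9 ft²/s.

q = 16.9 ft²/s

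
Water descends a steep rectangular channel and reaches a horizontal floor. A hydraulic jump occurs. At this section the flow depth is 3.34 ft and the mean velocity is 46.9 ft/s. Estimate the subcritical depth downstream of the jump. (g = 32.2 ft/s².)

Fr₁ = V₁/√(g·y₁) = 46.9/√(32.2×3.34) = 4.52.
By Bélanger, y₂/y₁ = ½[√(1 + 8Fr₁²) − 1] = ½[√164.6 − 1] = 5.92.
y₂ = 5.92 × 3.34 = 19.8 ft.

y₂ = 19.8 ft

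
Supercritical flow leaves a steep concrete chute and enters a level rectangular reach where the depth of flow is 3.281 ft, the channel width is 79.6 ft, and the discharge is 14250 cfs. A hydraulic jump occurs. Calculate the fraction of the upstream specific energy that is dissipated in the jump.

q = Q/b = 14250/79.6 = 179.0 ft²/s; V₁ = q/y₁ = 54.56 ft/s. Fr₁ = V₁/√(g·y₁) = 5.308.
Bélanger equation: y₂/y₁ = ½[√(1 + 8Fr₁²) − 1] = ½[√226.43 − 1] = 7.024.
y₂ = 7.024 × 3.281 = 23.05 ft.
E₁ = y₁ + V₁²/2g = 49.51 ft. ΔE = (y₂ − y₁)³/(4y₁y₂) = 25.53 ft. ΔE/E₁ = 25.53/49.51 = 0.516.

ΔE/E₁ = 0.516 (51.6%)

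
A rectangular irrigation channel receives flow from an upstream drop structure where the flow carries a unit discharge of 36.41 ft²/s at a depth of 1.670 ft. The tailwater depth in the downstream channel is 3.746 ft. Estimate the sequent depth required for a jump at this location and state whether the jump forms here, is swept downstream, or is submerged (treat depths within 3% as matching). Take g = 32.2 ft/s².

V₁ = q/y₁ = 36.41/1.670 = 21.80 ft/s. Fr₁ = V₁/√(g·y₁) = 21.80/√(32.2×1.670) = 2.973.
From the momentum equation for a rectangular channel, y₂/y₁ = ½[√(1 + 8Fr₁²) − 1] = ½[√71.717 − 1] = 3.734.
y₂ = 3.734 × 1.670 = 6.236 ft.
Tailwater y_tw = 3.746 ft: y_tw < y₂, so the jump is swept downstream.

y₂ = 6.236 ft; the jump is swept downstream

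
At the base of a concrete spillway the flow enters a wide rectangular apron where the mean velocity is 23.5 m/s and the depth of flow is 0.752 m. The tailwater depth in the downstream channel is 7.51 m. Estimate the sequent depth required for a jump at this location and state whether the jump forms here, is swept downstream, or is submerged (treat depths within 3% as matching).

y₂ = 8.83 m; the jump is swept downstream

Fr₁ = V₁/√(g·y₁) = 23.5/√(9.81×0.752) = 8.65.
Bélanger equation: y₂/y₁ = ½[√(1 + 8Fr₁²) − 1] = ½[√599.9 − 1] = 11.7.
y₂ = 11.7 × 0.752 = 8.83 m.
Tailwater y_tw = 7.51 m: y_tw < y₂, so the jump is swept downstream.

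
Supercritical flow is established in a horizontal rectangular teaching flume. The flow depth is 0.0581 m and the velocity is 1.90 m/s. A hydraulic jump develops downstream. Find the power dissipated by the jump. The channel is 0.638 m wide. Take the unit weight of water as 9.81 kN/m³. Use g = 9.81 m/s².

P = 0.0298 kW

Fr₁ = V₁/√(g·y₁) = 1.90/√(9.81×0.0581) = 2.52.
From the momentum equation for a rectangular channel, y₂/y₁ = ½[√(1 + 8Fr₁²) − 1] = ½[√51.67 − 1] = 3.09.
y₂ = 3.09 × 0.0581 = 0.180 m.
q = V₁·y₁ = 1.90 × 0.0581 = 0.110 m²/s. V₂ = q/y₂ = 0.110/0.180 = 0.614 m/s. E₁ = y₁ + V₁²/2g = 0.242 m; E₂ = y₂ + V₂²/2g = 0.199 m. ΔE = E₁ − E₂ = 0.0431 m.
Q = q·b = 0.110 × 0.638 = 0.0704 m³/s. P = γ·Q·ΔE = 9.81 × 0.0704 × 0.0431 = 0.0298 kW.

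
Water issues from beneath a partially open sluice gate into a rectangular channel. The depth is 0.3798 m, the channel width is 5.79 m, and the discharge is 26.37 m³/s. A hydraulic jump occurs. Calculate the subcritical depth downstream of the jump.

q = Q/b = 26.37/5.79 = 4.554 m²/s; V₁ = q/y₁ = 11.99 m/s. Fr₁ = V₁/√(g·y₁) = 6.212.
Conjugate-depth relation: y₂/y₁ = ½[√(1 + 8Fr₁²) − 1] = ½[√309.76 − 1] = 8.300.
y₂ = 8.300 × 0.3798 = 3.152 m.

y₂ = 3.152 m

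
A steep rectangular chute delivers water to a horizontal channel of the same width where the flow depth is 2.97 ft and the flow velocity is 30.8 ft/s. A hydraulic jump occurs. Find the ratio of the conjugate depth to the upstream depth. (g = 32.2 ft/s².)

Fr₁ = V₁/√(g·y₁) = 30.8/√(32.2×2.97) = 3.15.
From the momentum equation for a rectangular channel, y₂/y₁ = ½[√(1 + 8Fr₁²) − 1] = ½[√80.36 − 1] = 3.98.

y₂/y₁ = 3.98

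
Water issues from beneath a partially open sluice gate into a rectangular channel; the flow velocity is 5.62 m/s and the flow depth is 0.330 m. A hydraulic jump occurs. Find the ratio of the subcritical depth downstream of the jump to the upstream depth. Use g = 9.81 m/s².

Fr₁ = V₁/√(g·y₁) = 5.62/√(9.81×0.330) = 3.12.
Conjugate-depth relation: y₂/y₁ = ½[√(1 + 8Fr₁²) − 1] = ½[√79.05 − 1] = 3.95.

y₂/y₁ = 3.95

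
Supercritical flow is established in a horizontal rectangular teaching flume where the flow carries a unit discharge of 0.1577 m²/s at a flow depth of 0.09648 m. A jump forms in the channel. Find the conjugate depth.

y₂ = 0.1860 m

V₁ = q/y₁ = 0.1577/0.09648 = 1.635 m/s. Fr₁ = V₁/√(g·y₁) = 1.635/√(9.81×0.09648) = 1.680.
By Bélanger, y₂/y₁ = ½[√(1 + 8Fr₁²) − 1] = ½[√23.583 − 1] = 1.928.
y₂ = 1.928 × 0.09648 = 0.1860 m.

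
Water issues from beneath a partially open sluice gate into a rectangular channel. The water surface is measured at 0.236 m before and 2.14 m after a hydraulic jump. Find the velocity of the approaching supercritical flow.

For a rectangular channel the momentum equation gives q² = ½·g·y₁·y₂·(y₁ + y₂) = ½×9.81×0.236×2.14×2.38 = 5.89.
q = √5.89 = 2.43 m²/s.
V₁ = q/y₁ = 2.43/0.236 = 10.3 m/s.

V₁ = 10.3 m/s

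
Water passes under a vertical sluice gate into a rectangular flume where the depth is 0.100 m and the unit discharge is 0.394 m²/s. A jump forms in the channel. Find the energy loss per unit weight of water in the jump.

ΔE = 0.347 m

V₁ = q/y₁ = 0.394/0.100 = 3.94 m/s. Fr₁ = V₁/√(g·y₁) = 3.94/√(9.81×0.100) = 3.98.
Sequent-depth ratio: y₂/y₁ = ½[√(1 + 8Fr₁²) − 1] = ½[√127.6 − 1] = 5.15.
y₂ = 5.15 × 0.100 = 0.515 m.
V₂ = q/y₂ = 0.394/0.515 = 0.765 m/s. E₁ = y₁ + V₁²/2g = 0.891 m; E₂ = y₂ + V₂²/2g = 0.545 m. ΔE = E₁ − E₂ = 0.347 m.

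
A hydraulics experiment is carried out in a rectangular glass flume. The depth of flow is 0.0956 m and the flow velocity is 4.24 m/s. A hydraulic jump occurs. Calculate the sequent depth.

Fr₁ = V₁/√(g·y₁) = 4.24/√(9.81×0.0956) = 4.38.
Bélanger equation: y₂/y₁ = ½[√(1 + 8Fr₁²) − 1] = ½[√154.4 − 1] = 5.71.
y₂ = 5.71 × 0.0956 = 0.546 m.

y₂ = 0.546 m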